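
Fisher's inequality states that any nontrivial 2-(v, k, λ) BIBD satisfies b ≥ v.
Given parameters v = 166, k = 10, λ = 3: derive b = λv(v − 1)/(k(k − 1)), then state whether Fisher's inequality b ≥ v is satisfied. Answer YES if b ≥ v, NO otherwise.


b = λv(v − 1)/(k(k − 1)) = 3·166·165/(10·9) = 82170/90 = 913.
Compare with v = 166: b ≥ v, so Fisher's inequality holds.

YES


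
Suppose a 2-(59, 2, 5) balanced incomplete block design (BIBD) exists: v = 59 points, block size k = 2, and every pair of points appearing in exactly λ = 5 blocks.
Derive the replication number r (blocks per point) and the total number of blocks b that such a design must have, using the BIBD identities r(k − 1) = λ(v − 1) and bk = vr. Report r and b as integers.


Any 2-(v, k, λ) BIBD satisfies two necessary conditions:
  (i)  Each point sits in r blocks, and counting incidences through any fixed point gives r(k − 1) = λ(v − 1), so r = λ(v − 1)/(k − 1).
  (ii) Total incidences bk = vr, so b = vr/k.
Step 1: r = λ(v − 1)/(k − 1) = 5·(59 − 1)/(2 − 1) = 5·58/1 = 290/1 = 290.
Step 2: b = vr/k = 59·290/2 = 17110/2 = 8555.
Check integrality: r = 290 ∈ Z ✓, b = 8555 ∈ Z ✓.
(These identities are necessary conditions: they determine r and b for any design with these parameters, but do not by themselves prove that one exists.)

r = 290, b = 8555.


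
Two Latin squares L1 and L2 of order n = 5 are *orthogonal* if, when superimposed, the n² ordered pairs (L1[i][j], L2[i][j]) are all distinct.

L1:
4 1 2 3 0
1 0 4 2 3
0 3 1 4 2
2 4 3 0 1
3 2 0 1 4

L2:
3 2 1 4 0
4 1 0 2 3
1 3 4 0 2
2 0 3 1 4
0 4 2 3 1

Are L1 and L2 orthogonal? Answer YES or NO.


Form the n² = 25 superimposed pairs (L1[i][j], L2[i][j]), row by row (rows and columns indexed from 0):
row 0: (4,3) (1,2) (2,1) (3,4) (0,0)
row 1: (1,4) (0,1) (4,0) (2,2) (3,3)
row 2: (0,1) (3,3) (1,4) (4,0) (2,2)
row 3: (2,2) (4,0) (3,3) (0,1) (1,4)
row 4: (3,0) (2,4) (0,2) (1,3) (4,1)
Orthogonality requires all 25 pairs distinct.
But the pair (0,1) repeats: cell (1,1) has L1 = 0, L2 = 1, and cell (2,0) has L1 = 0, L2 = 1.
A repeated pair means some other pair never occurs (only 15 distinct pairs out of 25), so the squares are not orthogonal.
Conclusion: NO.

NO


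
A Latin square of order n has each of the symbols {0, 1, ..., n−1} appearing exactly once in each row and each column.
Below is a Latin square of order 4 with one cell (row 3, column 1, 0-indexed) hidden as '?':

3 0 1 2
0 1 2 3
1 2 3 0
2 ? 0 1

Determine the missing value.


Row 3 contains symbols [0, 1, 2] — missing [3].
Column 1 contains symbols [0, 1, 2] — missing [3].
The missing symbol must appear in both missing sets; intersection = [3].
Therefore the hidden value is 3.

Missing value = 3.


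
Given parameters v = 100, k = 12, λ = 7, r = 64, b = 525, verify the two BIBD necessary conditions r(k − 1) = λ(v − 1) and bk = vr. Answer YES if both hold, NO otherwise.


Condition (i): r(k − 1) = 64·11 = 704; λ(v − 1) = 7·99 = 693. Match? NO.
Condition (ii): bk = 525·12 = 6300; vr = 100·64 = 6400. Match? NO.
Both conditions hold? NO.

NO


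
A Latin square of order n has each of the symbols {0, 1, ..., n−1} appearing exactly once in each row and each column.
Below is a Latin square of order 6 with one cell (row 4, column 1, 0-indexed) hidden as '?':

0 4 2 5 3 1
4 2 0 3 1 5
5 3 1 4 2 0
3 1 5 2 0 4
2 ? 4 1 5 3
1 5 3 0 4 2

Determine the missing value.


Row 4 contains symbols [1, 2, 3, 4, 5] — missing [0].
Column 1 contains symbols [1, 2, 3, 4, 5] — missing [0].
The missing symbol must appear in both missing sets; intersection = [0].
Therefore the hidden value is 0.

Missing value = 0.


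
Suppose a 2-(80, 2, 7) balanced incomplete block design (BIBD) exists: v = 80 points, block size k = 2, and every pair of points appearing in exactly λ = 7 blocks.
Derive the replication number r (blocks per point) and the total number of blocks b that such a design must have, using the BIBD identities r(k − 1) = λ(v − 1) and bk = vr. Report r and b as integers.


Any 2-(v, k, λ) BIBD satisfies two necessary conditions:
  (i)  Each point sits in r blocks, and counting incidences through any fixed point gives r(k − 1) = λ(v − 1), so r = λ(v − 1)/(k − 1).
  (ii) Total incidences bk = vr, so b = vr/k.
Step 1: r = λ(v − 1)/(k − 1) = 7·(80 − 1)/(2 − 1) = 7·79/1 = 553/1 = 553.
Step 2: b = vr/k = 80·553/2 = 44240/2 = 22120.
Check integrality: r = 553 ∈ Z ✓, b = 22120 ∈ Z ✓.
(These identities are necessary conditions: they determine r and b for any design with these parameters, but do not by themselves prove that one exists.)

r = 553, b = 22120.


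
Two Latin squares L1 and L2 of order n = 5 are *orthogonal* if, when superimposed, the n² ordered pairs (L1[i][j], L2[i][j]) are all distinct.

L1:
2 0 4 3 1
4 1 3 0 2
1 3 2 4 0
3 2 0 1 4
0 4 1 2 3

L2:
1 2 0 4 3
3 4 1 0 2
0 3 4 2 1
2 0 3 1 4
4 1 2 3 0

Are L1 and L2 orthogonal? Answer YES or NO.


Form the n² = 25 superimposed pairs (L1[i][j], L2[i][j]), row by row (rows and columns indexed from 0):
row 0: (2,1) (0,2) (4,0) (3,4) (1,3)
row 1: (4,3) (1,4) (3,1) (0,0) (2,2)
row 2: (1,0) (3,3) (2,4) (4,2) (0,1)
row 3: (3,2) (2,0) (0,3) (1,1) (4,4)
row 4: (0,4) (4,1) (1,2) (2,3) (3,0)
Orthogonality requires all 25 pairs distinct.
Check by first coordinate: for each symbol s of L1, list the L2 entries in the n cells where L1 = s; they must all differ.
  L1 = 0: L2 entries (in reading order) 2, 0, 1, 3, 4 — all 5 distinct ✓
  L1 = 1: L2 entries (in reading order) 3, 4, 0, 1, 2 — all 5 distinct ✓
  L1 = 2: L2 entries (in reading order) 1, 2, 4, 0, 3 — all 5 distinct ✓
  L1 = 3: L2 entries (in reading order) 4, 1, 3, 2, 0 — all 5 distinct ✓
  L1 = 4: L2 entries (in reading order) 0, 3, 2, 4, 1 — all 5 distinct ✓
Every symbol of L1 meets every symbol of L2 exactly once, so all 25 pairs are distinct (25 of 25).
Conclusion: YES.

YES


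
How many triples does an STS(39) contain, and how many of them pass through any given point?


An STS(v) is a 2-(v, 3, 1) BIBD: block size k = 3, λ = 1.
Replication: r(k − 1) = λ(v − 1) ⇒ r·2 = 39 − 1 = 38 ⇒ r = 19.
Block count: bk = vr ⇒ b·3 = 39·19 = 741 ⇒ b = 247.

r = 19, b = 247.


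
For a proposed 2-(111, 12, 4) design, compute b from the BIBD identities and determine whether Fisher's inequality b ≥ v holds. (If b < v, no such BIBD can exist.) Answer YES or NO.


b = λv(v − 1)/(k(k − 1)) = 4·111·110/(12·11) = 48840/132 = 370.
Compare with v = 111: b ≥ v, so Fisher's inequality holds.

YES


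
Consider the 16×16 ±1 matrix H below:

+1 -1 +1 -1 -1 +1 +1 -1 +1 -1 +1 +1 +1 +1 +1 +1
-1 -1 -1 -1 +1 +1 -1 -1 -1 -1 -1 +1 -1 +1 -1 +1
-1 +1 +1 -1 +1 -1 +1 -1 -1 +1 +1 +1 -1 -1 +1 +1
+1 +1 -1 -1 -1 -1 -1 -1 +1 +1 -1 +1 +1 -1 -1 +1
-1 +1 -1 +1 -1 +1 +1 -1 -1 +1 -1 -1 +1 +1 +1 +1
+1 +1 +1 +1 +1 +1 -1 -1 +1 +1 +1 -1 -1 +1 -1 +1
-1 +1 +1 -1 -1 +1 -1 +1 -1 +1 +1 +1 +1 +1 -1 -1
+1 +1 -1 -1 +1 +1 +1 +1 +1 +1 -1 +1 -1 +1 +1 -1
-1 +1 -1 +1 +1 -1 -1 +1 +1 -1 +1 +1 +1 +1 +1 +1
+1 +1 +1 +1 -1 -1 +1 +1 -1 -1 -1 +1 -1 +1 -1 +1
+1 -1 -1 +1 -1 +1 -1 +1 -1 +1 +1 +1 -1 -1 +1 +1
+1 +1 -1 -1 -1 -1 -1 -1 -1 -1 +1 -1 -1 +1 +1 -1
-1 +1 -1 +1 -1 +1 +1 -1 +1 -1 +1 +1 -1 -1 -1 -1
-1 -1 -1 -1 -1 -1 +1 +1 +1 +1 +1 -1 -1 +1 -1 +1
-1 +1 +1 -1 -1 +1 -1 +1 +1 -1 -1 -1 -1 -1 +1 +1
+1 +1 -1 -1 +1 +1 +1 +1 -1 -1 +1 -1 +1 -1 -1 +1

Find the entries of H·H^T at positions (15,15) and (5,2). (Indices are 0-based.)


Row 2 of H: [-1, 1, 1, -1, 1, -1, 1, -1, -1, 1, 1, 1, -1, -1, 1, 1].
Row 5 of H: [1, 1, 1, 1, 1, 1, -1, -1, 1, 1, 1, -1, -1, 1, -1, 1].
Row 15 of H: [1, 1, -1, -1, 1, 1, 1, 1, -1, -1, 1, -1, 1, -1, -1, 1].
(H·H^T)[15][15] = Σ_j H[15][j]·H[15][j] = (1)² + (1)² + (-1)² + (-1)² + (1)² + (1)² + (1)² + (1)² + (-1)² + (-1)² + (1)² + (-1)² + (1)² + (-1)² + (-1)² + (1)² = 1 + 1 + 1 + 1 + 1 + 1 + 1 + 1 + 1 + 1 + 1 + 1 + 1 + 1 + 1 + 1 = 16.
(H·H^T)[5][2] = Σ_j H[5][j]·H[2][j] = (1)·(-1) + (1)·(1) + (1)·(1) + (1)·(-1) + (1)·(1) + (1)·(-1) + (-1)·(1) + (-1)·(-1) + (1)·(-1) + (1)·(1) + (1)·(1) + (-1)·(1) + (-1)·(-1) + (1)·(-1) + (-1)·(1) + (1)·(1) = -1 + 1 + 1 + -1 + 1 + -1 + -1 + 1 + -1 + 1 + 1 + -1 + 1 + -1 + -1 + 1 = 0.
So rows 5 and 2 are orthogonal; the diagonal entry equals n = 16.

(15,15) entry = 16; (5,2) entry = 0.


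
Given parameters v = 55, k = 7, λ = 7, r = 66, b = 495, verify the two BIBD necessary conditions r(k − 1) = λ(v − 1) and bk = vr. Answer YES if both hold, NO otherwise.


Condition (i): r(k − 1) = 66·6 = 396; λ(v − 1) = 7·54 = 378. Match? NO.
Condition (ii): bk = 495·7 = 3465; vr = 55·66 = 3630. Match? NO.
Both conditions hold? NO.

NO


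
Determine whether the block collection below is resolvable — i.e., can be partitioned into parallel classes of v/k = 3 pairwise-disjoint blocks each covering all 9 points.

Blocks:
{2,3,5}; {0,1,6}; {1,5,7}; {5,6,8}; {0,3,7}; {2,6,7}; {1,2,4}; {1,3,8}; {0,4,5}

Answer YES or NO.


v = 9, block size k = 3, number of blocks = 9.
For resolvability, blocks must partition into parallel classes of size v/k = 3.
Total blocks must therefore be a multiple of 3: 9 = 3·3 + 0 ⇒ divisible ✓.
Consider block {2,3,5}. The only other block(s) in the collection disjoint from it are {0,1,6} — just 1 block(s). Any parallel class containing {2,3,5} would need 2 other blocks each disjoint from it, so no parallel class of size 3 can contain {2,3,5}.
Since every block must belong to some parallel class in a resolution, the collection cannot be partitioned into parallel classes.
Resolvable? NO.

NO


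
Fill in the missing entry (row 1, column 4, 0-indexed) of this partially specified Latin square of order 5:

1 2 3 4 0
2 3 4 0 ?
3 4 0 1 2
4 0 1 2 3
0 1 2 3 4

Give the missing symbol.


Row 1 contains symbols [0, 2, 3, 4] — missing [1].
Column 4 contains symbols [0, 2, 3, 4] — missing [1].
The missing symbol must appear in both missing sets; intersection = [1].
Therefore the hidden value is 1.

Missing value = 1.


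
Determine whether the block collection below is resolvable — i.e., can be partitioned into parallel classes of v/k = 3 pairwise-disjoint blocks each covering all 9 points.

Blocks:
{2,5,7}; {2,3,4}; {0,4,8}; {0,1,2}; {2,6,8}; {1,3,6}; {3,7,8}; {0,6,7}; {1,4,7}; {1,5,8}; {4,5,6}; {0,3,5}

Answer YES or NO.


v = 9, block size k = 3, number of blocks = 12.
For resolvability, blocks must partition into parallel classes of size v/k = 3.
Total blocks must therefore be a multiple of 3: 12 = 3·4 + 0 ⇒ divisible ✓.
Greedy packing gives 4 candidate class(es). Each should be a full parallel class (size 3, covers all 9 points).
  Class 1 (3 blocks): {2,5,7}; {0,4,8}; {1,3,6}. Points covered: [0, 1, 2, 3, 4, 5, 6, 7, 8].
  Class 2 (3 blocks): {2,3,4}; {0,6,7}; {1,5,8}. Points covered: [0, 1, 2, 3, 4, 5, 6, 7, 8].
  Class 3 (3 blocks): {0,1,2}; {3,7,8}; {4,5,6}. Points covered: [0, 1, 2, 3, 4, 5, 6, 7, 8].
  Class 4 (3 blocks): {2,6,8}; {1,4,7}; {0,3,5}. Points covered: [0, 1, 2, 3, 4, 5, 6, 7, 8].
All classes full (size 3)? YES. All classes cover every point? YES.
Resolvable? YES.

YES


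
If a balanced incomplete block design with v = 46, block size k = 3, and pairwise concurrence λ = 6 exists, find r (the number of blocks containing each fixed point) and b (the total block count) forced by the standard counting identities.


Any 2-(v, k, λ) BIBD satisfies two necessary conditions:
  (i)  Each point sits in r blocks, and counting incidences through any fixed point gives r(k − 1) = λ(v − 1), so r = λ(v − 1)/(k − 1).
  (ii) Total incidences bk = vr, so b = vr/k.
Step 1: r = λ(v − 1)/(k − 1) = 6·(46 − 1)/(3 − 1) = 6·45/2 = 270/2 = 135.
Step 2: b = vr/k = 46·135/3 = 6210/3 = 2070.
Check integrality: r = 135 ∈ Z ✓, b = 2070 ∈ Z ✓.
(These identities are necessary conditions: they determine r and b for any design with these parameters, but do not by themselves prove that one exists.)

r = 135, b = 2070.


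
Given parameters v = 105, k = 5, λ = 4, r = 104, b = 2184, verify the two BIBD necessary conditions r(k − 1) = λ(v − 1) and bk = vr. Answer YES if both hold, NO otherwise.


Condition (i): r(k − 1) = 104·4 = 416; λ(v − 1) = 4·104 = 416. Match? YES.
Condition (ii): bk = 2184·5 = 10920; vr = 105·104 = 10920. Match? YES.
Both conditions hold? YES.

YES


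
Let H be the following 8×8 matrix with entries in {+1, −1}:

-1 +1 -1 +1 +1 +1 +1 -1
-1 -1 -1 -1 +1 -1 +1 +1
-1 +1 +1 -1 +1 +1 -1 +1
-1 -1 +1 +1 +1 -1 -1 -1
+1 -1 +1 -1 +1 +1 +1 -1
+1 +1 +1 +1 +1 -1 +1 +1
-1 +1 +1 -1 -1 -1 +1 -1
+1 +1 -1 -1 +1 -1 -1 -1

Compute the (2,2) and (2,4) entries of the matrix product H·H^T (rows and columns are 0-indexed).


Row 2 of H: [-1, 1, 1, -1, 1, 1, -1, 1].
Row 4 of H: [1, -1, 1, -1, 1, 1, 1, -1].
(H·H^T)[2][2] = Σ_j H[2][j]·H[2][j] = (-1)² + (1)² + (1)² + (-1)² + (1)² + (1)² + (-1)² + (1)² = 1 + 1 + 1 + 1 + 1 + 1 + 1 + 1 = 8.
(H·H^T)[2][4] = Σ_j H[2][j]·H[4][j] = (-1)·(1) + (1)·(-1) + (1)·(1) + (-1)·(-1) + (1)·(1) + (1)·(1) + (-1)·(1) + (1)·(-1) = -1 + -1 + 1 + 1 + 1 + 1 + -1 + -1 = 0.
So rows 2 and 4 are orthogonal; the diagonal entry equals n = 8.

(2,2) entry = 8; (2,4) entry = 0.


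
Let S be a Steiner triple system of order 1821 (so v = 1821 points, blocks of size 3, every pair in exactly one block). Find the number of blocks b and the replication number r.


An STS(v) is a 2-(v, 3, 1) BIBD: block size k = 3, λ = 1.
Replication: r(k − 1) = λ(v − 1) ⇒ r·2 = 1821 − 1 = 1820 ⇒ r = 910.
Block count: bk = vr ⇒ b·3 = 1821·910 = 1657110 ⇒ b = 552370.
(Check via b = v(v − 1)/6 = 1821·1820/6 = 3314220/6 = 552370.)

r = 910, b = 552370.


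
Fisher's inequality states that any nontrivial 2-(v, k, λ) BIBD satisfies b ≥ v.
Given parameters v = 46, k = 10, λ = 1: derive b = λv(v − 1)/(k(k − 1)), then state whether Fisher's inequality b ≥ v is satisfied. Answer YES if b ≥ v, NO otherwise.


b = λv(v − 1)/(k(k − 1)) = 1·46·45/(10·9) = 2070/90 = 23.
Compare with v = 46: b < v, so Fisher's inequality fails.

NO


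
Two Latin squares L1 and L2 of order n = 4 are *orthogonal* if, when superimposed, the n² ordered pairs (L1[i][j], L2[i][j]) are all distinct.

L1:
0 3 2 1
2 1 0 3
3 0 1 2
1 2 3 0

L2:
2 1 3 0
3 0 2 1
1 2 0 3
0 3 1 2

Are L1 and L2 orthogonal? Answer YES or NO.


Form the n² = 16 superimposed pairs (L1[i][j], L2[i][j]), row by row (rows and columns indexed from 0):
row 0: (0,2) (3,1) (2,3) (1,0)
row 1: (2,3) (1,0) (0,2) (3,1)
row 2: (3,1) (0,2) (1,0) (2,3)
row 3: (1,0) (2,3) (3,1) (0,2)
Orthogonality requires all 16 pairs distinct.
But the pair (2,3) repeats: cell (0,2) has L1 = 2, L2 = 3, and cell (1,0) has L1 = 2, L2 = 3.
A repeated pair means some other pair never occurs (only 4 distinct pairs out of 16), so the squares are not orthogonal.
Conclusion: NO.

NO


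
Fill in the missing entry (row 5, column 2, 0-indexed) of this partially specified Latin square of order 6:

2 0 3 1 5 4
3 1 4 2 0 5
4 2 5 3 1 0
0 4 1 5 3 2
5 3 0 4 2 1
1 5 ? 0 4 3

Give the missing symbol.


Row 5 contains symbols [0, 1, 3, 4, 5] — missing [2].
Column 2 contains symbols [0, 1, 3, 4, 5] — missing [2].
The missing symbol must appear in both missing sets; intersection = [2].
Therefore the hidden value is 2.

Missing value = 2.


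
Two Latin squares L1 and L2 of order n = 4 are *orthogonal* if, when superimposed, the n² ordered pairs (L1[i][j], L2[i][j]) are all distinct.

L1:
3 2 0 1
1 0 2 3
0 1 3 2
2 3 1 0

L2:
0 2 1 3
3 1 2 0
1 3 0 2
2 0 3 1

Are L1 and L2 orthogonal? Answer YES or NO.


Form the n² = 16 superimposed pairs (L1[i][j], L2[i][j]), row by row (rows and columns indexed from 0):
row 0: (3,0) (2,2) (0,1) (1,3)
row 1: (1,3) (0,1) (2,2) (3,0)
row 2: (0,1) (1,3) (3,0) (2,2)
row 3: (2,2) (3,0) (1,3) (0,1)
Orthogonality requires all 16 pairs distinct.
But the pair (1,3) repeats: cell (0,3) has L1 = 1, L2 = 3, and cell (1,0) has L1 = 1, L2 = 3.
A repeated pair means some other pair never occurs (only 4 distinct pairs out of 16), so the squares are not orthogonal.
Conclusion: NO.

NO


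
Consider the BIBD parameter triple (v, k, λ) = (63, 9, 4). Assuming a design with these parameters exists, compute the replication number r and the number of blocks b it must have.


Any 2-(v, k, λ) BIBD satisfies two necessary conditions:
  (i)  Each point sits in r blocks, and counting incidences through any fixed point gives r(k − 1) = λ(v − 1), so r = λ(v − 1)/(k − 1).
  (ii) Total incidences bk = vr, so b = vr/k.
Step 1: r = λ(v − 1)/(k − 1) = 4·(63 − 1)/(9 − 1) = 4·62/8 = 248/8 = 31.
Step 2: b = vr/k = 63·31/9 = 1953/9 = 217.
Check integrality: r = 31 ∈ Z ✓, b = 217 ∈ Z ✓.
(These identities are necessary conditions: they determine r and b for any design with these parameters, but do not by themselves prove that one exists.)

r = 31, b = 217.


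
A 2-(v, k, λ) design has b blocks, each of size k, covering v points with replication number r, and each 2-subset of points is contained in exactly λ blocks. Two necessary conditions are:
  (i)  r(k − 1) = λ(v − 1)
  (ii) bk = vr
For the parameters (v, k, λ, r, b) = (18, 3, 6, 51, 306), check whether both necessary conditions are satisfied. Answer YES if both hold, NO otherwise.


Condition (i): r(k − 1) = 51·2 = 102; λ(v − 1) = 6·17 = 102. Match? YES.
Condition (ii): bk = 306·3 = 918; vr = 18·51 = 918. Match? YES.
Both conditions hold? YES.

YES


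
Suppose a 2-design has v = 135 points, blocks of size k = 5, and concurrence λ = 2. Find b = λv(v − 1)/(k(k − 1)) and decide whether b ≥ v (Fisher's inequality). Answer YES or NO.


b = λv(v − 1)/(k(k − 1)) = 2·135·134/(5·4) = 36180/20 = 1809.
Compare with v = 135: b ≥ v, so Fisher's inequality holds.

YES


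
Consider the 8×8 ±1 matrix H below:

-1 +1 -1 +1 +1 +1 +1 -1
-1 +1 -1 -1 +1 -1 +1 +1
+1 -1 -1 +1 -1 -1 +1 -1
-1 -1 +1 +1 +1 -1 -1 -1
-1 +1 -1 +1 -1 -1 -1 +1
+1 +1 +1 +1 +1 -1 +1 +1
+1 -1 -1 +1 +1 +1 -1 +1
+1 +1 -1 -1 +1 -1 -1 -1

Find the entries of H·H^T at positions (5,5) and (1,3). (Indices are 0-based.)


Row 1 of H: [-1, 1, -1, -1, 1, -1, 1, 1].
Row 3 of H: [-1, -1, 1, 1, 1, -1, -1, -1].
Row 5 of H: [1, 1, 1, 1, 1, -1, 1, 1].
(H·H^T)[5][5] = Σ_j H[5][j]·H[5][j] = (1)² + (1)² + (1)² + (1)² + (1)² + (-1)² + (1)² + (1)² = 1 + 1 + 1 + 1 + 1 + 1 + 1 + 1 = 8.
(H·H^T)[1][3] = Σ_j H[1][j]·H[3][j] = (-1)·(-1) + (1)·(-1) + (-1)·(1) + (-1)·(1) + (1)·(1) + (-1)·(-1) + (1)·(-1) + (1)·(-1) = 1 + -1 + -1 + -1 + 1 + 1 + -1 + -1 = -2.
Rows 1 and 3 are not orthogonal (dot product = -2 ≠ 0), so H is not a Hadamard matrix.

(5,5) entry = 8; (1,3) entry = -2.


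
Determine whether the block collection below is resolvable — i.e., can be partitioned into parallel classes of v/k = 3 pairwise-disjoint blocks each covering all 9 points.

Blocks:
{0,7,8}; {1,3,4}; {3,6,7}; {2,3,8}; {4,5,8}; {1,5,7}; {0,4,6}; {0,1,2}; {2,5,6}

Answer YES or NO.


v = 9, block size k = 3, number of blocks = 9.
For resolvability, blocks must partition into parallel classes of size v/k = 3.
Total blocks must therefore be a multiple of 3: 9 = 3·3 + 0 ⇒ divisible ✓.
Greedy packing gives 3 candidate class(es). Each should be a full parallel class (size 3, covers all 9 points).
  Class 1 (3 blocks): {0,7,8}; {1,3,4}; {2,5,6}. Points covered: [0, 1, 2, 3, 4, 5, 6, 7, 8].
  Class 2 (3 blocks): {3,6,7}; {4,5,8}; {0,1,2}. Points covered: [0, 1, 2, 3, 4, 5, 6, 7, 8].
  Class 3 (3 blocks): {2,3,8}; {1,5,7}; {0,4,6}. Points covered: [0, 1, 2, 3, 4, 5, 6, 7, 8].
All classes full (size 3)? YES. All classes cover every point? YES.
Resolvable? YES.

YES


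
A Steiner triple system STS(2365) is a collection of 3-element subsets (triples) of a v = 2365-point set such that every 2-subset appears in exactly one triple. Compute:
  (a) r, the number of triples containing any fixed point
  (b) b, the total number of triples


An STS(v) is a 2-(v, 3, 1) BIBD: block size k = 3, λ = 1.
Replication: r(k − 1) = λ(v − 1) ⇒ r·2 = 2365 − 1 = 2364 ⇒ r = 1182.
Block count: bk = vr ⇒ b·3 = 2365·1182 = 2795430 ⇒ b = 931810.

r = 1182, b = 931810.


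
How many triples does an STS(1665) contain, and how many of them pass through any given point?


An STS(v) is a 2-(v, 3, 1) BIBD: block size k = 3, λ = 1.
Replication: r(k − 1) = λ(v − 1) ⇒ r·2 = 1665 − 1 = 1664 ⇒ r = 832.
Block count: b = v(v − 1)/6 = 1665·1664/6 = 2770560/6 = 461760.
(Check via bk = vr: 461760·3 = 1385280 = 1665·832 = 1385280 ✓.)

r = 832, b = 461760.


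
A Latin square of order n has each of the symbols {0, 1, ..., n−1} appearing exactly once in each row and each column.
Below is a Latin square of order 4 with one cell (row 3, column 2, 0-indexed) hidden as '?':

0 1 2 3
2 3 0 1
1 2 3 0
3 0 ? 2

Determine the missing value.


Row 3 contains symbols [0, 2, 3] — missing [1].
Column 2 contains symbols [0, 2, 3] — missing [1].
The missing symbol must appear in both missing sets; intersection = [1].
Therefore the hidden value is 1.

Missing value = 1.


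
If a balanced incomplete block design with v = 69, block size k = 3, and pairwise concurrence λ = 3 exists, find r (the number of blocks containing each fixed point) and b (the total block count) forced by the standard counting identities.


Any 2-(v, k, λ) BIBD satisfies two necessary conditions:
  (i)  Each point sits in r blocks, and counting incidences through any fixed point gives r(k − 1) = λ(v − 1), so r = λ(v − 1)/(k − 1).
  (ii) Total incidences bk = vr, so b = vr/k.
Step 1: r = λ(v − 1)/(k − 1) = 3·(69 − 1)/(3 − 1) = 3·68/2 = 204/2 = 102.
Step 2: b = vr/k = 69·102/3 = 7038/3 = 2346.
Check integrality: r = 102 ∈ Z ✓, b = 2346 ∈ Z ✓.
(These identities are necessary conditions: they determine r and b for any design with these parameters, but do not by themselves prove that one exists.)

r = 102, b = 2346.


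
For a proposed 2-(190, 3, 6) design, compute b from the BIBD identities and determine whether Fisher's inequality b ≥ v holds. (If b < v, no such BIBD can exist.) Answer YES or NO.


r = λ(v − 1)/(k − 1) = 6·189/2 = 567.
b = vr/k = 190·567/3 = 35910.
Fisher's inequality: b ≥ v ⇔ 35910 ≥ 190? YES.

YES


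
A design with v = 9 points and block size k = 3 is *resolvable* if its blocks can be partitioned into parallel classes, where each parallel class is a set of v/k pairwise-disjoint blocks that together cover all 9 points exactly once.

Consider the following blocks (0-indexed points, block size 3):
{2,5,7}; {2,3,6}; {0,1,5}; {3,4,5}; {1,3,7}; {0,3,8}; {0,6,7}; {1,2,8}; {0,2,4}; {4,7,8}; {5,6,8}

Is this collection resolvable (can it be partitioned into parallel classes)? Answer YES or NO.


v = 9, block size k = 3, number of blocks = 11.
For resolvability, blocks must partition into parallel classes of size v/k = 3.
Total blocks must therefore be a multiple of 3: 11 = 3·3 + 2 ⇒ not divisible ✗.
Resolvable? NO.

NO


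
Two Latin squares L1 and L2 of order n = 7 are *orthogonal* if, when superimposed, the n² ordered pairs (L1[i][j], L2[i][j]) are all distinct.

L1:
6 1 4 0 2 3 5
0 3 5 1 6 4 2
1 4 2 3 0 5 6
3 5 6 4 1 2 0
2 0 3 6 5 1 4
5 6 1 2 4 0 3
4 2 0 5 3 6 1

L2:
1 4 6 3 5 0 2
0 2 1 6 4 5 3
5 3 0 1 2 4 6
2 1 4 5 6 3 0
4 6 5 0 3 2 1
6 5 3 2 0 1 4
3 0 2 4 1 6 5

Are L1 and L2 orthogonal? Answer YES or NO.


Form the n² = 49 superimposed pairs (L1[i][j], L2[i][j]), row by row (rows and columns indexed from 0):
row 0: (6,1) (1,4) (4,6) (0,3) (2,5) (3,0) (5,2)
row 1: (0,0) (3,2) (5,1) (1,6) (6,4) (4,5) (2,3)
row 2: (1,5) (4,3) (2,0) (3,1) (0,2) (5,4) (6,6)
row 3: (3,2) (5,1) (6,4) (4,5) (1,6) (2,3) (0,0)
row 4: (2,4) (0,6) (3,5) (6,0) (5,3) (1,2) (4,1)
row 5: (5,6) (6,5) (1,3) (2,2) (4,0) (0,1) (3,4)
row 6: (4,3) (2,0) (0,2) (5,4) (3,1) (6,6) (1,5)
Orthogonality requires all 49 pairs distinct.
But the pair (3,2) repeats: cell (1,1) has L1 = 3, L2 = 2, and cell (3,0) has L1 = 3, L2 = 2.
A repeated pair means some other pair never occurs (only 35 distinct pairs out of 49), so the squares are not orthogonal.
Conclusion: NO.

NO


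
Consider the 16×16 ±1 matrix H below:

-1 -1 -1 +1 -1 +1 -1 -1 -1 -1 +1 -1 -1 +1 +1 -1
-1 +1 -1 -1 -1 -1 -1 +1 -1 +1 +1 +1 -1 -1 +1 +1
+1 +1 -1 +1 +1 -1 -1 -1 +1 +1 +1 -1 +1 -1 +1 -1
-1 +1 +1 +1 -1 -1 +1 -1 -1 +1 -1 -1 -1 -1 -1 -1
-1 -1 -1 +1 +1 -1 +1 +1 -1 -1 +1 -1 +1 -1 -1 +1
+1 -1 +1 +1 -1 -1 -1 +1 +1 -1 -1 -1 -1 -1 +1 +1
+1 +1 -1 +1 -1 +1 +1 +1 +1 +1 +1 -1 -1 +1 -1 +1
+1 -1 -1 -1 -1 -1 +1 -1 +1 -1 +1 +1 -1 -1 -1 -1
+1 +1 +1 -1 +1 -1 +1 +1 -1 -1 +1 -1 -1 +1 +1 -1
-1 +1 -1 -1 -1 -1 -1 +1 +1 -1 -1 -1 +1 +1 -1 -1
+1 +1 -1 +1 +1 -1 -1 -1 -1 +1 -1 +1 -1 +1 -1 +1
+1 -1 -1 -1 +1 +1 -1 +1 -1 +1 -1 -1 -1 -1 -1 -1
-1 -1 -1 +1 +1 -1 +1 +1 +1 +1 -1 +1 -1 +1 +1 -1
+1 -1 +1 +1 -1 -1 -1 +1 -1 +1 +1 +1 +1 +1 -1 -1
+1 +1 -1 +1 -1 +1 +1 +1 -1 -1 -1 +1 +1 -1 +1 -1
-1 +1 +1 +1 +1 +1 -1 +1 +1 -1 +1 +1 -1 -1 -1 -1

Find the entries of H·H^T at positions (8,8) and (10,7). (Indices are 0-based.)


Row 7 of H: [1, -1, -1, -1, -1, -1, 1, -1, 1, -1, 1, 1, -1, -1, -1, -1].
Row 8 of H: [1, 1, 1, -1, 1, -1, 1, 1, -1, -1, 1, -1, -1, 1, 1, -1].
Row 10 of H: [1, 1, -1, 1, 1, -1, -1, -1, -1, 1, -1, 1, -1, 1, -1, 1].
(H·H^T)[8][8] = Σ_j H[8][j]·H[8][j] = (1)² + (1)² + (1)² + (-1)² + (1)² + (-1)² + (1)² + (1)² + (-1)² + (-1)² + (1)² + (-1)² + (-1)² + (1)² + (1)² + (-1)² = 1 + 1 + 1 + 1 + 1 + 1 + 1 + 1 + 1 + 1 + 1 + 1 + 1 + 1 + 1 + 1 = 16.
(H·H^T)[10][7] = Σ_j H[10][j]·H[7][j] = (1)·(1) + (1)·(-1) + (-1)·(-1) + (1)·(-1) + (1)·(-1) + (-1)·(-1) + (-1)·(1) + (-1)·(-1) + (-1)·(1) + (1)·(-1) + (-1)·(1) + (1)·(1) + (-1)·(-1) + (1)·(-1) + (-1)·(-1) + (1)·(-1) = 1 + -1 + 1 + -1 + -1 + 1 + -1 + 1 + -1 + -1 + -1 + 1 + 1 + -1 + 1 + -1 = -2.
Rows 10 and 7 are not orthogonal (dot product = -2 ≠ 0), so H is not a Hadamard matrix.

(8,8) entry = 16; (10,7) entry = -2.


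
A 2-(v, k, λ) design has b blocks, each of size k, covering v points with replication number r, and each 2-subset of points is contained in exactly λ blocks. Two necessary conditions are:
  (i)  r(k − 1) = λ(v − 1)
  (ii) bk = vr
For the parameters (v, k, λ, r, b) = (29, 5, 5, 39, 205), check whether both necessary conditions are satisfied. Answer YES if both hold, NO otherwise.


Condition (i): r(k − 1) = 39·4 = 156; λ(v − 1) = 5·28 = 140. Match? NO.
Condition (ii): bk = 205·5 = 1025; vr = 29·39 = 1131. Match? NO.
Both conditions hold? NO.

NO


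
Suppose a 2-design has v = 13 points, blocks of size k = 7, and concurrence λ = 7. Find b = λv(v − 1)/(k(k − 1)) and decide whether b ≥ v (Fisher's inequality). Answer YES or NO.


r = λ(v − 1)/(k − 1) = 7·12/6 = 14.
b = vr/k = 13·14/7 = 26.
Fisher's inequality: b ≥ v ⇔ 26 ≥ 13? YES.

YES


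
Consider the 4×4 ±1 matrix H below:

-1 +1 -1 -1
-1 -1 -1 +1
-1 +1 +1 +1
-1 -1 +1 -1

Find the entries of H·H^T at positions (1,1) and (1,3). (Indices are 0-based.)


Row 1 of H: [-1, -1, -1, 1].
Row 3 of H: [-1, -1, 1, -1].
(H·H^T)[1][1] = Σ_j H[1][j]·H[1][j] = (-1)² + (-1)² + (-1)² + (1)² = 1 + 1 + 1 + 1 = 4.
(H·H^T)[1][3] = Σ_j H[1][j]·H[3][j] = (-1)·(-1) + (-1)·(-1) + (-1)·(1) + (1)·(-1) = 1 + 1 + -1 + -1 = 0.
So rows 1 and 3 are orthogonal; the diagonal entry equals n = 4.

(1,1) entry = 4; (1,3) entry = 0.


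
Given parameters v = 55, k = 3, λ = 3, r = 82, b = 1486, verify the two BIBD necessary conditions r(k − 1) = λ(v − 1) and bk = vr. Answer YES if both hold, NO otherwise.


Condition (i): r(k − 1) = 82·2 = 164; λ(v − 1) = 3·54 = 162. Match? NO.
Condition (ii): bk = 1486·3 = 4458; vr = 55·82 = 4510. Match? NO.
Both conditions hold? NO.

NO


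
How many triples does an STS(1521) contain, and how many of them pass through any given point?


An STS(v) is a 2-(v, 3, 1) BIBD: block size k = 3, λ = 1.
Replication: r(k − 1) = λ(v − 1) ⇒ r·2 = 1521 − 1 = 1520 ⇒ r = 760.
Block count: bk = vr ⇒ b·3 = 1521·760 = 1155960 ⇒ b = 385320.

r = 760, b = 385320.


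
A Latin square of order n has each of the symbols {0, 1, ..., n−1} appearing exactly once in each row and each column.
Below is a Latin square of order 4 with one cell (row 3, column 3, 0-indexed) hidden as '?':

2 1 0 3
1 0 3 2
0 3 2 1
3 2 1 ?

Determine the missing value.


Row 3 contains symbols [1, 2, 3] — missing [0].
Column 3 contains symbols [1, 2, 3] — missing [0].
The missing symbol must appear in both missing sets; intersection = [0].
Therefore the hidden value is 0.

Missing value = 0.


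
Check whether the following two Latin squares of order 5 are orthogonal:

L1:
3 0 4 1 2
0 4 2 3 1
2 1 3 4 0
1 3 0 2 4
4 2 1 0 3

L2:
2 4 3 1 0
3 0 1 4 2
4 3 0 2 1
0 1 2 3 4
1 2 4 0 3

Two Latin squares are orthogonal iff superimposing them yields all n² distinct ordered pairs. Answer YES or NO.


Form the n² = 25 superimposed pairs (L1[i][j], L2[i][j]), row by row (rows and columns indexed from 0):
row 0: (3,2) (0,4) (4,3) (1,1) (2,0)
row 1: (0,3) (4,0) (2,1) (3,4) (1,2)
row 2: (2,4) (1,3) (3,0) (4,2) (0,1)
row 3: (1,0) (3,1) (0,2) (2,3) (4,4)
row 4: (4,1) (2,2) (1,4) (0,0) (3,3)
Orthogonality requires all 25 pairs distinct.
Check by first coordinate: for each symbol s of L1, list the L2 entries in the n cells where L1 = s; they must all differ.
  L1 = 0: L2 entries (in reading order) 4, 3, 1, 2, 0 — all 5 distinct ✓
  L1 = 1: L2 entries (in reading order) 1, 2, 3, 0, 4 — all 5 distinct ✓
  L1 = 2: L2 entries (in reading order) 0, 1, 4, 3, 2 — all 5 distinct ✓
  L1 = 3: L2 entries (in reading order) 2, 4, 0, 1, 3 — all 5 distinct ✓
  L1 = 4: L2 entries (in reading order) 3, 0, 2, 4, 1 — all 5 distinct ✓
Every symbol of L1 meets every symbol of L2 exactly once, so all 25 pairs are distinct (25 of 25).
Conclusion: YES.

YES


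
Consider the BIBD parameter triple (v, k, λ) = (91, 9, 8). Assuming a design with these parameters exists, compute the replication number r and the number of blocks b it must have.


Any 2-(v, k, λ) BIBD satisfies two necessary conditions:
  (i)  Each point sits in r blocks, and counting incidences through any fixed point gives r(k − 1) = λ(v − 1), so r = λ(v − 1)/(k − 1).
  (ii) Total incidences bk = vr, so b = vr/k.
Step 1: r = λ(v − 1)/(k − 1) = 8·(91 − 1)/(9 − 1) = 8·90/8 = 720/8 = 90.
Step 2: b = vr/k = 91·90/9 = 8190/9 = 910.
Check integrality: r = 90 ∈ Z ✓, b = 910 ∈ Z ✓.
(These identities are necessary conditions: they determine r and b for any design with these parameters, but do not by themselves prove that one exists.)

r = 90, b = 910.


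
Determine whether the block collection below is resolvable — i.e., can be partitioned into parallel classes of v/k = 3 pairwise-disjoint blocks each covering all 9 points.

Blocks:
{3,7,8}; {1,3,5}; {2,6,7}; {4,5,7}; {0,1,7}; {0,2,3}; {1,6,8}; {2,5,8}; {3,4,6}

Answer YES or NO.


v = 9, block size k = 3, number of blocks = 9.
For resolvability, blocks must partition into parallel classes of size v/k = 3.
Total blocks must therefore be a multiple of 3: 9 = 3·3 + 0 ⇒ divisible ✓.
Consider block {3,7,8}. It intersects every other block in the collection, so no parallel class of size 3 can contain it.
Since every block must belong to some parallel class in a resolution, the collection cannot be partitioned into parallel classes.
Resolvable? NO.

NO


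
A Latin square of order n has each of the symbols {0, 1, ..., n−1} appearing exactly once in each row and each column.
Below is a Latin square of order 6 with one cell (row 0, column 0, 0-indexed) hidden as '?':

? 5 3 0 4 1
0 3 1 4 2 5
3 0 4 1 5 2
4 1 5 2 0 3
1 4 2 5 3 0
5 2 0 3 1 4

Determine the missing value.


Row 0 contains symbols [0, 1, 3, 4, 5] — missing [2].
Column 0 contains symbols [0, 1, 3, 4, 5] — missing [2].
The missing symbol must appear in both missing sets; intersection = [2].
Therefore the hidden value is 2.

Missing value = 2.


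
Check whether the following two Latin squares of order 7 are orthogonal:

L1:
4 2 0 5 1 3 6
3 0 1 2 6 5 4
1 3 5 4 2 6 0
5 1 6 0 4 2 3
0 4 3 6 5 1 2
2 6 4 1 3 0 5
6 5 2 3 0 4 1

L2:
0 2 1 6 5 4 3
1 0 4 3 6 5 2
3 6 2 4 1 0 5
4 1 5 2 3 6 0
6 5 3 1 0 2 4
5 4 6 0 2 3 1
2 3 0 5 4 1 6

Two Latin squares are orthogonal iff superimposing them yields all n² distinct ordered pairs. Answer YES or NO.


Form the n² = 49 superimposed pairs (L1[i][j], L2[i][j]), row by row (rows and columns indexed from 0):
row 0: (4,0) (2,2) (0,1) (5,6) (1,5) (3,4) (6,3)
row 1: (3,1) (0,0) (1,4) (2,3) (6,6) (5,5) (4,2)
row 2: (1,3) (3,6) (5,2) (4,4) (2,1) (6,0) (0,5)
row 3: (5,4) (1,1) (6,5) (0,2) (4,3) (2,6) (3,0)
row 4: (0,6) (4,5) (3,3) (6,1) (5,0) (1,2) (2,4)
row 5: (2,5) (6,4) (4,6) (1,0) (3,2) (0,3) (5,1)
row 6: (6,2) (5,3) (2,0) (3,5) (0,4) (4,1) (1,6)
Orthogonality requires all 49 pairs distinct.
Check by first coordinate: for each symbol s of L1, list the L2 entries in the n cells where L1 = s; they must all differ.
  L1 = 0: L2 entries (in reading order) 1, 0, 5, 2, 6, 3, 4 — all 7 distinct ✓
  L1 = 1: L2 entries (in reading order) 5, 4, 3, 1, 2, 0, 6 — all 7 distinct ✓
  L1 = 2: L2 entries (in reading order) 2, 3, 1, 6, 4, 5, 0 — all 7 distinct ✓
  L1 = 3: L2 entries (in reading order) 4, 1, 6, 0, 3, 2, 5 — all 7 distinct ✓
  L1 = 4: L2 entries (in reading order) 0, 2, 4, 3, 5, 6, 1 — all 7 distinct ✓
  L1 = 5: L2 entries (in reading order) 6, 5, 2, 4, 0, 1, 3 — all 7 distinct ✓
  L1 = 6: L2 entries (in reading order) 3, 6, 0, 5, 1, 4, 2 — all 7 distinct ✓
Every symbol of L1 meets every symbol of L2 exactly once, so all 49 pairs are distinct (49 of 49).
Conclusion: YES.

YES


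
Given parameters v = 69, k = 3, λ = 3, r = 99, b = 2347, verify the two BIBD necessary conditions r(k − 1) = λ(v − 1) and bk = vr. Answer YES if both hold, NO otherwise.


Condition (i): r(k − 1) = 99·2 = 198; λ(v − 1) = 3·68 = 204. Match? NO.
Condition (ii): bk = 2347·3 = 7041; vr = 69·99 = 6831. Match? NO.
Both conditions hold? NO.

NO


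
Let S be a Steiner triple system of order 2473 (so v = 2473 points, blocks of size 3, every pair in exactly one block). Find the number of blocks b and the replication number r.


An STS(v) is a 2-(v, 3, 1) BIBD: block size k = 3, λ = 1.
Replication: r(k − 1) = λ(v − 1) ⇒ r·2 = 2473 − 1 = 2472 ⇒ r = 1236.
Block count: bk = vr ⇒ b·3 = 2473·1236 = 3056628 ⇒ b = 1018876.

r = 1236, b = 1018876.


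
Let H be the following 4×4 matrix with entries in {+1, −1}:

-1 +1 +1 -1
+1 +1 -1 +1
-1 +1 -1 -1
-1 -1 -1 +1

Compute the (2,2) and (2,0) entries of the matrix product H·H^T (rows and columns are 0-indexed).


Row 0 of H: [-1, 1, 1, -1].
Row 2 of H: [-1, 1, -1, -1].
(H·H^T)[2][2] = Σ_j H[2][j]·H[2][j] = (-1)² + (1)² + (-1)² + (-1)² = 1 + 1 + 1 + 1 = 4.
(H·H^T)[2][0] = Σ_j H[2][j]·H[0][j] = (-1)·(-1) + (1)·(1) + (-1)·(1) + (-1)·(-1) = 1 + 1 + -1 + 1 = 2.
Rows 2 and 0 are not orthogonal (dot product = 2 ≠ 0), so H is not a Hadamard matrix.

(2,2) entry = 4; (2,0) entry = 2.


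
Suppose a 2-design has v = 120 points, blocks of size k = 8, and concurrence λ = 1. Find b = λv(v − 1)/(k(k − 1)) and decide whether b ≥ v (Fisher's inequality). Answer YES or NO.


r = λ(v − 1)/(k − 1) = 1·119/7 = 17.
b = vr/k = 120·17/8 = 255.
Fisher's inequality: b ≥ v ⇔ 255 ≥ 120? YES.

YES


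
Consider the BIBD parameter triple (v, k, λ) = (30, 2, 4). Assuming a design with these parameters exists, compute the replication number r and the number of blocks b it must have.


Any 2-(v, k, λ) BIBD satisfies two necessary conditions:
  (i)  Each point sits in r blocks, and counting incidences through any fixed point gives r(k − 1) = λ(v − 1), so r = λ(v − 1)/(k − 1).
  (ii) Total incidences bk = vr, so b = vr/k.
Step 1: r = λ(v − 1)/(k − 1) = 4·(30 − 1)/(2 − 1) = 4·29/1 = 116/1 = 116.
Step 2: b = vr/k = 30·116/2 = 3480/2 = 1740.
Check integrality: r = 116 ∈ Z ✓, b = 1740 ∈ Z ✓.
(These identities are necessary conditions: they determine r and b for any design with these parameters, but do not by themselves prove that one exists.)

r = 116, b = 1740.


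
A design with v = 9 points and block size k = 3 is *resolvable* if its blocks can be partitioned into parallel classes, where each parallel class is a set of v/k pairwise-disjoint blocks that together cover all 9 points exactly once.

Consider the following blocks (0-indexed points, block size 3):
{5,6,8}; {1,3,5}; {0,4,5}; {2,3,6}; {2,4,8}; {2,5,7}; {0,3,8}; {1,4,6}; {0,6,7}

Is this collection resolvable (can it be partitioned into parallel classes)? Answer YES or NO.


v = 9, block size k = 3, number of blocks = 9.
For resolvability, blocks must partition into parallel classes of size v/k = 3.
Total blocks must therefore be a multiple of 3: 9 = 3·3 + 0 ⇒ divisible ✓.
Consider block {5,6,8}. It intersects every other block in the collection, so no parallel class of size 3 can contain it.
Since every block must belong to some parallel class in a resolution, the collection cannot be partitioned into parallel classes.
Resolvable? NO.

NO


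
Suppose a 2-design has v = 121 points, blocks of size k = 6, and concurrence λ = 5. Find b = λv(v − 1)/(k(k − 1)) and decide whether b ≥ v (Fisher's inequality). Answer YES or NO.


r = λ(v − 1)/(k − 1) = 5·120/5 = 120.
b = vr/k = 121·120/6 = 2420.
Fisher's inequality: b ≥ v ⇔ 2420 ≥ 121? YES.

YES


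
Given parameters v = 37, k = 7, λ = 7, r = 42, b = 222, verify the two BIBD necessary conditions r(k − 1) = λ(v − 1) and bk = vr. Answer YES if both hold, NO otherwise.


Condition (i): r(k − 1) = 42·6 = 252; λ(v − 1) = 7·36 = 252. Match? YES.
Condition (ii): bk = 222·7 = 1554; vr = 37·42 = 1554. Match? YES.
Both conditions hold? YES.

YES


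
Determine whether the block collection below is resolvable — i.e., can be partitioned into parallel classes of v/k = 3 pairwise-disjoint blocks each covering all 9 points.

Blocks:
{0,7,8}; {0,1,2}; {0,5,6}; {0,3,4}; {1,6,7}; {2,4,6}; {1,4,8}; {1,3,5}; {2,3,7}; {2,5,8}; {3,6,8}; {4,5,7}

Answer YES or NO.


v = 9, block size k = 3, number of blocks = 12.
For resolvability, blocks must partition into parallel classes of size v/k = 3.
Total blocks must therefore be a multiple of 3: 12 = 3·4 + 0 ⇒ divisible ✓.
Greedy packing gives 4 candidate class(es). Each should be a full parallel class (size 3, covers all 9 points).
  Class 1 (3 blocks): {0,7,8}; {2,4,6}; {1,3,5}. Points covered: [0, 1, 2, 3, 4, 5, 6, 7, 8].
  Class 2 (3 blocks): {0,1,2}; {3,6,8}; {4,5,7}. Points covered: [0, 1, 2, 3, 4, 5, 6, 7, 8].
  Class 3 (3 blocks): {0,5,6}; {1,4,8}; {2,3,7}. Points covered: [0, 1, 2, 3, 4, 5, 6, 7, 8].
  Class 4 (3 blocks): {0,3,4}; {1,6,7}; {2,5,8}. Points covered: [0, 1, 2, 3, 4, 5, 6, 7, 8].
All classes full (size 3)? YES. All classes cover every point? YES.
Resolvable? YES.

YES


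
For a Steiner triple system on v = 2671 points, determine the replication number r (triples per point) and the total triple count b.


An STS(v) is a 2-(v, 3, 1) BIBD: block size k = 3, λ = 1.
Replication: r(k − 1) = λ(v − 1) ⇒ r·2 = 2671 − 1 = 2670 ⇒ r = 1335.
Block count: b = v(v − 1)/6 = 2671·2670/6 = 7131570/6 = 1188595.

r = 1335, b = 1188595.


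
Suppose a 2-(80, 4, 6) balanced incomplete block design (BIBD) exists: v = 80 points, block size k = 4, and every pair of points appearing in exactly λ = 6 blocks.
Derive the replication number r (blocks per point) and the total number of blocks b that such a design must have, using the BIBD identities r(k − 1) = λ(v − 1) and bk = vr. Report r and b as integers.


Any 2-(v, k, λ) BIBD satisfies two necessary conditions:
  (i)  Each point sits in r blocks, and counting incidences through any fixed point gives r(k − 1) = λ(v − 1), so r = λ(v − 1)/(k − 1).
  (ii) Total incidences bk = vr, so b = vr/k.
Step 1: r = λ(v − 1)/(k − 1) = 6·(80 − 1)/(4 − 1) = 6·79/3 = 474/3 = 158.
Step 2: b = vr/k = 80·158/4 = 12640/4 = 3160.
Check integrality: r = 158 ∈ Z ✓, b = 3160 ∈ Z ✓.
(These identities are necessary conditions: they determine r and b for any design with these parameters, but do not by themselves prove that one exists.)

r = 158, b = 3160.
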